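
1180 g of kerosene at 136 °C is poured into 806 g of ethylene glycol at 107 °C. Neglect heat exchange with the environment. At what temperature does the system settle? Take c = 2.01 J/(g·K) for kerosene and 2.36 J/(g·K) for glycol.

Let T be the final temperature. ΣQ_i = 0:
1180×2.01×(T − 136) + 806×2.36×(T − 107) = 0
2371.8(T − 136) + 1902.2(T − 107) = 0
4274 T = 526096
T = 526096 / 4274 = 123 °C

T_f ≈ 123.1 °C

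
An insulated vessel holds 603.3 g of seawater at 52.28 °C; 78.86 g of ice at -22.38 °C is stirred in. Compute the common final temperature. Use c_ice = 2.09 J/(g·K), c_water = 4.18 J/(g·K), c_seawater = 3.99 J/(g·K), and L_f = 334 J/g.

Energy conservation, ΣQ = 0:
ice -22.38→0 °C: 78.86·2.09·22.38 = 3688.6
  melt ice: 78.86·334 = 26339
  meltwater 0→T: 78.86·4.18·T = 329.63 T
  seawater cools: 603.3·3.99·(T − 52.28) = 2407.2(T − 52.28)
2736.8 T = 125847 − 30028 = 95819
T ≈ 35.01 °C — above 0 °C, consistent with complete melting.

T_f ≈ 35.0 °C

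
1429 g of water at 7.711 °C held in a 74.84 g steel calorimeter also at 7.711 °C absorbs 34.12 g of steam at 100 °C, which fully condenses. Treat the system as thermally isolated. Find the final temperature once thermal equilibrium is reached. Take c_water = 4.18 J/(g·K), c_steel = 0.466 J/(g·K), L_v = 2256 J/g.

T_f ≈ 22.4 °C

Conservation of energy gives ΣQ = 0:
latent heat released on condensation: 34.12×2256 = 76975
  condensate cools 100→T: 34.12×4.18×(T − 100) = 142.62(T − 100)
  water warms: 1429×4.18×(T − 7.711) = 5973.2(T − 7.711)
  steel cup: 74.84×0.466×(T − 7.711) = 34.88(T − 7.711)
6150.7 T = 76975 + 14262 + 46328 = 137565
T ≈ 22.37 °C — below 100 °C, confirming all the steam condensed.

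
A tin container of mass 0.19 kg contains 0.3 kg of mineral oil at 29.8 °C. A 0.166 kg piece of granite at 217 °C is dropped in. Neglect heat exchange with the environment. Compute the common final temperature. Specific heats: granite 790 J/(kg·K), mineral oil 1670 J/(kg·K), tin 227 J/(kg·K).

Conservation of energy gives ΣQ = 0:
0.166*790*(T − 217) + 0.3*1670*(T − 29.8) + 0.19*227*(T − 29.8) = 0
675.27 T = 44672
T = 44672 / 675.27 = 66.2 °C

T_f ≈ 66.2 °C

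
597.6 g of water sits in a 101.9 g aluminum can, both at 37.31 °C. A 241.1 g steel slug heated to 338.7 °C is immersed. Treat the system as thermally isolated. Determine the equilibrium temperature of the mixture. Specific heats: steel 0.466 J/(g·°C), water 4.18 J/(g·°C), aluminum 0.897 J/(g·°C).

T_f ≈ 49.8 °C

With ΣQ=0 the equilibrium temperature is the m·c-weighted mean:
T_f = (112.35×338.7 + 2498×37.31 + 91.4×37.31) / (112.35 + 2498 + 91.4)
    = 134663 / 2701.7 ≈ 49.84 °C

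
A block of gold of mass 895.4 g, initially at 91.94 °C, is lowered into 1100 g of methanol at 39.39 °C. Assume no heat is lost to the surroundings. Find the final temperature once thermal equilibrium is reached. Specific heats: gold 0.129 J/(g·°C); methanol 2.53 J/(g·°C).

Setting the total heat transfer to zero:
895.4·0.129·(T − 91.94) + 1100·2.53·(T − 39.39) = 0
115.51(T − 91.94) + 2783(T − 39.39) = 0
2898.5 T = 120242
T = 120242/2898.5 ≈ 41.48 °C

T_f ≈ 41.5 °C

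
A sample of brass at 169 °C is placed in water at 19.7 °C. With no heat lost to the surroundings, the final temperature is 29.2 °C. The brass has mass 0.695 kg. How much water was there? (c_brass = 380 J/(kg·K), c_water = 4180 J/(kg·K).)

m ≈ 0.93 kg

Heat lost by the brass = heat gained by the water:
0.695·380·(169 − 29.2) = m·4180·(29.2 − 19.7)
39710 m = 36921  ⇒  m ≈ 0.9298 kg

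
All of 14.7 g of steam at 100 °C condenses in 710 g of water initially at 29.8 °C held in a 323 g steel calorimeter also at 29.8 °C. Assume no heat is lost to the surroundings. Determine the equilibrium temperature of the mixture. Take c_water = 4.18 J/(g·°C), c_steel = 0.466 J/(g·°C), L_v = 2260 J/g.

Setting the total heat transfer to zero:
condense steam: −14.7·2260 = −33222
  condensate cools 100→T: 14.7·4.18·(T − 100) = 61.45(T − 100)
  original water: 2967.8(T − 29.8)
  cup: 150.52(T − 29.8)
3179.8 T = 33222 + 6144.6 + 92926 = 132292
T ≈ 41.60 °C, under the boiling point, so the assumption holds.

T_f ≈ 41.6 °C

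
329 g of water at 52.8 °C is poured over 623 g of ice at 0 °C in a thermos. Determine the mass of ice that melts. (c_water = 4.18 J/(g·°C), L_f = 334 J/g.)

Cooling the water to 0 °C releases 329·4.18·52.8 = 72612 J.
To melt every bit of ice: 623·334 = 208082 J.
That's not enough to melt it all — equilibrium is at 0 °C with ice remaining.
m_melt = 72612 / L_f = 217.4 g.

m_melted ≈ 217 g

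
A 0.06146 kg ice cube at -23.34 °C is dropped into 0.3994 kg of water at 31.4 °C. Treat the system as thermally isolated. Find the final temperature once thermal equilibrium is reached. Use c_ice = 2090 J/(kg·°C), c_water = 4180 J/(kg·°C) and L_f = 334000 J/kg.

T_f ≈ 15.0 °C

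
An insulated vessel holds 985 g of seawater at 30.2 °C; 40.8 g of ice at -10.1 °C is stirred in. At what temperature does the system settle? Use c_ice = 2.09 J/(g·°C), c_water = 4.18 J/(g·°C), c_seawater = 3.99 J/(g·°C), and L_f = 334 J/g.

T_f ≈ 25.4 °C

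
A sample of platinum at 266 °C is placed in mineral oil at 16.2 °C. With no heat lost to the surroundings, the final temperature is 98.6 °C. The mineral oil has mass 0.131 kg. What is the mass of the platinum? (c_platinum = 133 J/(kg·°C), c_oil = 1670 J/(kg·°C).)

Taking heat into each body as positive, Σ m c ΔT = 0:
m×133×(98.6 − 266) + 0.131×1670×(98.6 − 16.2) = 0
-22264 m = -18027
m = -18027/-22264 ≈ 0.8097 kg

m ≈ 0.81 kg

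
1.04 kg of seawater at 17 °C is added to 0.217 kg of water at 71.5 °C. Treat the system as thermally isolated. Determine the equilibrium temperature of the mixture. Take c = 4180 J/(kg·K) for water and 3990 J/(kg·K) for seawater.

T_f ≈ 26.8 °C

Set heat shed by the hot body equal to heat absorbed by the cold body:
0.217*4180*(71.5 − T) = 1.04*3990*(T − 17)
907.06(71.5 − T) = 4149.6(T − 17)
5056.7 T = 135398  ⇒  T ≈ 26.78 °C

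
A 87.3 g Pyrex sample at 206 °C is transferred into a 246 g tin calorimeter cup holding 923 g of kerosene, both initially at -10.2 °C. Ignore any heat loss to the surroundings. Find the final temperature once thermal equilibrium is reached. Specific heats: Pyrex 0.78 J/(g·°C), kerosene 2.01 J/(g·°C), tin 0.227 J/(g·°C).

Energy conservation, ΣQ = 0:
87.3×0.78×(T − 206) + 923×2.01×(T − (-10.2)) + 246×0.227×(T − (-10.2)) = 0
1979.2 T = -5465.6
T = -5465.6 / 1979.2 = -2.76 °C

T_f ≈ -2.8 °C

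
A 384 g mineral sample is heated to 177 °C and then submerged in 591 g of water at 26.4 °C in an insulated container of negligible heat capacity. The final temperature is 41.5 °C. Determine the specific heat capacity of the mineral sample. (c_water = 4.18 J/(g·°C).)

m_s c (T_s − T_f) = m_water c_water (T_f − T_0):
384×c×(177 − 41.5) = 591×4.18×(41.5 − 26.4)
52032 c = 37303  ⇒  c ≈ 0.7169 J/(g·°C)

c ≈ 0.717 J/(g·°C)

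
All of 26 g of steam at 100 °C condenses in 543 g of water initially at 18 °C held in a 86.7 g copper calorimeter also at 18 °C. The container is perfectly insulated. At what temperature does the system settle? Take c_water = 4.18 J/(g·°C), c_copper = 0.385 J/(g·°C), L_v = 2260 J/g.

T_f ≈ 46.1 °C

Net heat exchanged in the isolated system is zero:
latent heat released on condensation: 26·2260 = 58760
  condensate cools 100→T: 26·4.18·(T − 100) = 108.68(T − 100)
  original water: 2269.7(T − 18)
  copper cup: 86.7·0.385·(T − 18) = 33.38(T − 18)
2411.8 T = 58760 + 10868 + 41456 = 111084
T ≈ 46.06 °C, under the boiling point, so the assumption holds.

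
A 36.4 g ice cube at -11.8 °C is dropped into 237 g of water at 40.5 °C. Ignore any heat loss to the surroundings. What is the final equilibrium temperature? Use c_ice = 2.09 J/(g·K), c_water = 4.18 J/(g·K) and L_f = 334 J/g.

Sum of m c ΔT and latent-heat terms is zero:
ice -11.8→0 °C: 36.4×2.09×11.8 = 897.7
  melt ice: 36.4×334 = 12158
  warm the meltwater: 152.15 T
  water cools: 237×4.18×(T − 40.5) = 990.66(T − 40.5)
1142.8 T = 40122 − 13055 = 27066
T ≈ 23.68 °C — above 0 °C, consistent with complete melting.

T_f ≈ 23.7 °C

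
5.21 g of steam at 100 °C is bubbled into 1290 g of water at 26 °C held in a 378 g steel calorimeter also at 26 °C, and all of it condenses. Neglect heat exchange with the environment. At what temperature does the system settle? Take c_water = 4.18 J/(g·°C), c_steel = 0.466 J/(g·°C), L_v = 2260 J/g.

Heat gained plus heat lost sum to zero:
condense steam: −5.21×2260 = −11775
  condensed water 100 °C→T: 21.78(T − 100)
  water warms: 1290×4.18×(T − 26) = 5392.2(T − 26)
  cup: 176.15(T − 26)
5590.1 T = 11775 + 2177.8 + 144777 = 158729
T ≈ 28.39 °C — below 100 °C, confirming all the steam condensed.

T_f ≈ 28.4 °C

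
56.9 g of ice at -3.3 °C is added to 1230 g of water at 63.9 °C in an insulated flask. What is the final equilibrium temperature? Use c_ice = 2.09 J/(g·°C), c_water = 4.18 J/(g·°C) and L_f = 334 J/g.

Heat gained plus heat lost sum to zero:
warm ice to 0 °C: 56.9×2.09×(0 − (-3.3)) = 392.44
  latent heat to melt: 56.9×334 = 19005
  meltwater 0→T: 56.9×4.18×T = 237.84 T
  water cools: 1230×4.18×(T − 63.9) = 5141.4(T − 63.9)
5379.2 T = 328535 − 19397 = 309138
T ≈ 57.47 °C. Since T > 0 °C, the all-ice-melts assumption holds.

T_f ≈ 57.5 °C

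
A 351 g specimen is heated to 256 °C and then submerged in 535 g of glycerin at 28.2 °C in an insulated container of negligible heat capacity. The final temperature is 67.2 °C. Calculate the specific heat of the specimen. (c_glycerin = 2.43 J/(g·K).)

c ≈ 0.765 J/(g·K)

Conservation of energy gives ΣQ = 0:
351×c×(67.2 − 256) + 535×2.43×(67.2 − 28.2) = 0
-66269 c = -50702
c = -50702/-66269 ≈ 0.7651 J/(g·K)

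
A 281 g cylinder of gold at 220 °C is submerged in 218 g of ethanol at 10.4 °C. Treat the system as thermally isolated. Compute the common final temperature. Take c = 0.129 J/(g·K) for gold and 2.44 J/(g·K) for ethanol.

T_f ≈ 23.8 °C

Heat gained plus heat lost sum to zero:
281*0.129*(T − 220) + 218*2.44*(T − 10.4) = 0
36.25(T − 220) + 531.92(T − 10.4) = 0
568.17 T = 13507
T = 13507/568.17 ≈ 23.77 °C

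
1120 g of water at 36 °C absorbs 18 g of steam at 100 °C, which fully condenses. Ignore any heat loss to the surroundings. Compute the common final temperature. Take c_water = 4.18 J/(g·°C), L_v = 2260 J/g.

Let T be the final temperature. ΣQ_i = 0:
latent heat released on condensation: 18·2260 = 40680
  condensed water 100 °C→T: 75.24(T − 100)
  original water: 4681.6(T − 36)
4756.8 T = 40680 + 7524 + 168538 = 216742
T ≈ 45.56 °C, under the boiling point, so the assumption holds.

T_f ≈ 45.6 °C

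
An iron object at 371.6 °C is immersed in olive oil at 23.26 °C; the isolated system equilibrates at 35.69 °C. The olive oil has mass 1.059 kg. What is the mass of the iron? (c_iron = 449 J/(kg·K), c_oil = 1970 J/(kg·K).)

m ≈ 0.172 kg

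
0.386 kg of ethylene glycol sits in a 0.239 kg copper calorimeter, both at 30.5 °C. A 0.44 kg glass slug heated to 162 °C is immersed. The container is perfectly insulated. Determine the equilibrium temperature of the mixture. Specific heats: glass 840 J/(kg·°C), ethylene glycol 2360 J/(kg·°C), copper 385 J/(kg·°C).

Setting the total heat transfer to zero:
0.44·840·(T − 162) + 0.386·2360·(T − 30.5) + 0.239·385·(T − 30.5) = 0
369.6(T − 162) + 910.96(T − 30.5) + 92.02(T − 30.5) = 0
1372.6 T = 90466
T = 90466/1372.6 ≈ 65.91 °C

T_f ≈ 65.9 °C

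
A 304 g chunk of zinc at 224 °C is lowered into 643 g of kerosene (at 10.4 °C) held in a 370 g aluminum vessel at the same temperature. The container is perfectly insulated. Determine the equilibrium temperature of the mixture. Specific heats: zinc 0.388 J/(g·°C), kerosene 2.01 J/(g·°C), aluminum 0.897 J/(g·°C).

With ΣQ=0 the equilibrium temperature is the m·c-weighted mean:
T_f = (117.95*224 + 1292.4*10.4 + 331.89*10.4) / (117.95 + 1292.4 + 331.89)
    = 43314 / 1742.3 ≈ 24.86 °C

T_f ≈ 24.9 °C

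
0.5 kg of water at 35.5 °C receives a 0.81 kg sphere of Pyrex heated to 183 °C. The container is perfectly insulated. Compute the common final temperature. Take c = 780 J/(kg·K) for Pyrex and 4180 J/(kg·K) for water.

T_f ≈ 69.7 °C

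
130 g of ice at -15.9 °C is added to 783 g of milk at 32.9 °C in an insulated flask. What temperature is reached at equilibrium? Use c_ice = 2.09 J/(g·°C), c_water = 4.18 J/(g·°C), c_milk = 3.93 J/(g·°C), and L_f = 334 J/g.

T_f ≈ 14.8 °C

Energy conservation, ΣQ = 0:
ice -15.9→0 °C: 130×2.09×15.9 = 4320
  melt ice: 130×334 = 43420
  meltwater 0→T: 130×4.18×T = 543.4 T
  milk: 3077.2(T − 32.9)
3620.6 T = 101240 − 47740 = 53500
T ≈ 14.78 °C. Since T > 0 °C, the all-ice-melts assumption holds.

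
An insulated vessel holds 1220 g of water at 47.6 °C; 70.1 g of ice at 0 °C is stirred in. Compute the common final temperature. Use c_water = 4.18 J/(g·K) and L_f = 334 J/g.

T_f ≈ 40.7 °C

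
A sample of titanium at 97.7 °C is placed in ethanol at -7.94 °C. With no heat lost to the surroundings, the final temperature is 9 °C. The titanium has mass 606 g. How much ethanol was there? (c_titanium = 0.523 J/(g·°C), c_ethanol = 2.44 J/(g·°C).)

|Q_titanium| = |Q_ethanol|:
606·0.523·(97.7 − 9) = m·2.44·(9 − (-7.94))
41.33 m = 28112  ⇒  m ≈ 680.1 g

m ≈ 680 g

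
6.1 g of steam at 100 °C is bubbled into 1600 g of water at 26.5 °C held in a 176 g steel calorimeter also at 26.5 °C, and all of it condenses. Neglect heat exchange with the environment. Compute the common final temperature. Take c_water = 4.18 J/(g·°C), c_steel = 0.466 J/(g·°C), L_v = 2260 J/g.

Sum of m c ΔT and latent-heat terms is zero:
latent heat released on condensation: 6.1·2260 = 13786
  condensed water 100 °C→T: 25.5(T − 100)
  water warms: 1600·4.18·(T − 26.5) = 6688(T − 26.5)
  cup: 82.02(T − 26.5)
6795.5 T = 13786 + 2549.8 + 179405 = 195741
T ≈ 28.80 °C, under the boiling point, so the assumption holds.

T_f ≈ 28.8 °C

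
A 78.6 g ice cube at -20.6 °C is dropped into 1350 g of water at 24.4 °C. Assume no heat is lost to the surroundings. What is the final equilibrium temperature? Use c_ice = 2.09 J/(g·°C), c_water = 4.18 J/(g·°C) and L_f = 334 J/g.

T_f ≈ 18.1 °C

Conservation of energy gives ΣQ = 0:
ice -20.6→0 °C: 78.6×2.09×20.6 = 3384
  latent heat to melt: 78.6×334 = 26252
  meltwater 0→T: 78.6×4.18×T = 328.55 T
  water cools: 1350×4.18×(T − 24.4) = 5643(T − 24.4)
5971.5 T = 137689 − 29636 = 108053
T ≈ 18.09 °C. Since T > 0 °C, the all-ice-melts assumption holds.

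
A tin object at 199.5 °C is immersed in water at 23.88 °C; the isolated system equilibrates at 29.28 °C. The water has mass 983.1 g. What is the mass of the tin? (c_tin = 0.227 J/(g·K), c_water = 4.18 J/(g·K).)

m ≈ 574 g

Let T be the final temperature. ΣQ_i = 0:
m·0.227·(29.28 − 199.5) + 983.1·4.18·(29.28 − 23.88) = 0
-38.64 m = -22191
m = -22191/-38.64 ≈ 574.3 g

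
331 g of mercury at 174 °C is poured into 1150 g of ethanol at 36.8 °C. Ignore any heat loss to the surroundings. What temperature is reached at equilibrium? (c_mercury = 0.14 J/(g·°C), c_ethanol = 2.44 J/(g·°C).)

T_f ≈ 39.0 °C

Net heat exchanged in the isolated system is zero:
331*0.14*(T − 174) + 1150*2.44*(T − 36.8) = 0
(46.34 + 2806) T = 46.34*174 + 2806*36.8
T = 111324 / 2852.3 = 39 °C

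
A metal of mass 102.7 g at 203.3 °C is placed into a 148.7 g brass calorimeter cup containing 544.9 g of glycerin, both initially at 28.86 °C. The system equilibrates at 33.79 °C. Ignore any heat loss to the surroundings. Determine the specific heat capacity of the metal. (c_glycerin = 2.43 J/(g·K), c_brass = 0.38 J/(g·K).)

c ≈ 0.391 J/(g·K)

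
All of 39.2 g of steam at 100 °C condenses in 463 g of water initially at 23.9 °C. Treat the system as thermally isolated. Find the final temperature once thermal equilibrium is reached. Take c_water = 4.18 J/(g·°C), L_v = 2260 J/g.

T_f ≈ 72.0 °C

Energy balance with sensible and latent terms:
condense steam: −39.2×2260 = −88592; condensate cools 100→T: 39.2×4.18×(T − 100) = 163.86(T − 100); original water: 1935.3(T − 23.9)
2099.2 T = 88592 + 16386 + 46255 = 151232
T ≈ 72.04 °C (< 100 °C, so full condensation is consistent).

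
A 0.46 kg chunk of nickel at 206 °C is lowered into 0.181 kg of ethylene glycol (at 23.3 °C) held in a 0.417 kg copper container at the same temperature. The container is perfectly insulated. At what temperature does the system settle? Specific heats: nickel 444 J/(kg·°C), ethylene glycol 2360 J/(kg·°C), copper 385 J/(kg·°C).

Setting the total heat transfer to zero:
0.46*444*(T − 206) + 0.181*2360*(T − 23.3) + 0.417*385*(T − 23.3) = 0
204.24(T − 206) + 427.16(T − 23.3) + 160.54(T − 23.3) = 0
791.94 T = 55767
T = 55767/791.94 ≈ 70.42 °C

T_f ≈ 70.4 °C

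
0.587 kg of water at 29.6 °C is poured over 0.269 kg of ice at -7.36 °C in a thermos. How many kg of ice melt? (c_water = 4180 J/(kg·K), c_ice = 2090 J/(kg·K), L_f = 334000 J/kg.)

m_melted ≈ 0.205 kg

Cooling the water to 0 °C releases 0.587·4180·29.6 = 72628 J.
Of that, 0.269·2090·7.36 = 4137.9 J goes to bring the ice to 0 °C, leaving 68490 J.
To melt every bit of ice: 0.269·334000 = 89846 J.
68490 J < 89846 J, so only part of the ice melts and the system sits at 0 °C.
m_melted·334000 = 68490  ⇒  m_melted ≈ 0.2051 kg.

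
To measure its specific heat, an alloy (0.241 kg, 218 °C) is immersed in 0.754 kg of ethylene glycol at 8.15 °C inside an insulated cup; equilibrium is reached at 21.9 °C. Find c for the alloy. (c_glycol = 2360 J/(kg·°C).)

c ≈ 518 J/(kg·°C)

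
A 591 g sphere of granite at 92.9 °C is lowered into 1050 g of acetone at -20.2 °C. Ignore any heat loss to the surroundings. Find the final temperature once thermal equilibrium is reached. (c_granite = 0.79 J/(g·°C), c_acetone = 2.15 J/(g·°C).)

With ΣQ=0 the equilibrium temperature is the m·c-weighted mean:
T_f = (466.89*92.9 + 2257.5*(-20.2)) / (466.89 + 2257.5)
    = -2227.4 / 2724.4 ≈ -0.82 °C

T_f ≈ -0.8 °C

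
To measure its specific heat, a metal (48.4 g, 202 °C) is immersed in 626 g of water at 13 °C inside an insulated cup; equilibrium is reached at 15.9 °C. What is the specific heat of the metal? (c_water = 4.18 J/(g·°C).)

c ≈ 0.842 J/(g·°C)

Taking heat into each body as positive, Σ m c ΔT = 0:
48.4·c·(15.9 − 202) + 626·4.18·(15.9 − 13) = 0
-9007.2 c = -7588.4
c = -7588.4/-9007.2 ≈ 0.8425 J/(g·°C)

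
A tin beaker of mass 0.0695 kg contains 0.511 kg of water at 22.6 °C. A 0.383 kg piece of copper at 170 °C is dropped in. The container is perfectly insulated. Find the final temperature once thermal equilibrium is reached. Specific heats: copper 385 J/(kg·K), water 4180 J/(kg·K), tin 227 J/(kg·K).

Net heat exchanged in the isolated system is zero:
0.383*385*(T − 170) + 0.511*4180*(T − 22.6) + 0.0695*227*(T − 22.6) = 0
(147.46 + 2136 + 15.78) T = 147.46*170 + 2136*22.6 + 15.78*22.6
T = 73697 / 2299.2 = 32.1 °C

T_f ≈ 32.1 °C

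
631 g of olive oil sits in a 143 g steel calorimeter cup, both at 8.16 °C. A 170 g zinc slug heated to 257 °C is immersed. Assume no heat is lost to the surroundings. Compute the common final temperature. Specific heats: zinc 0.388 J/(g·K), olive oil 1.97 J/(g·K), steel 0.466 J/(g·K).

T_f ≈ 20.1 °C

Taking heat into each body as positive, Σ m c ΔT = 0:
170*0.388*(T − 257) + 631*1.97*(T − 8.16) + 143*0.466*(T − 8.16) = 0
65.96(T − 257) + 1243.1(T − 8.16) + 66.64(T − 8.16) = 0
(65.96 + 1243.1 + 66.64) T = 65.96*257 + 1243.1*8.16 + 66.64*8.16
T ≈ 20.09 °C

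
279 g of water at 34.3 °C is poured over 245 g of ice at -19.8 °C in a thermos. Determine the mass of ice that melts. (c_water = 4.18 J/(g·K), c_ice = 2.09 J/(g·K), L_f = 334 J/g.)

Cooling the water to 0 °C releases 279·4.18·34.3 = 40001 J.
Of that, 245·2.09·19.8 = 10139 J goes to bring the ice to 0 °C, leaving 29863 J.
Melting all 245 g of ice would need 245·334 = 81830 J.
That's not enough to melt it all — equilibrium is at 0 °C with ice remaining.
Mass melted = 29863/334 ≈ 89.41 g.

m_melted ≈ 89.4 g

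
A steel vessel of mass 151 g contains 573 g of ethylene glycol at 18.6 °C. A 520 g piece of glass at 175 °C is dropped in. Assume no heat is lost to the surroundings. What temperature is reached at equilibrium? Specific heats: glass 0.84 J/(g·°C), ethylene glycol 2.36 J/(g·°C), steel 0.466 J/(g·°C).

Energy conservation, ΣQ = 0:
520*0.84*(T − 175) + 573*2.36*(T − 18.6) + 151*0.466*(T − 18.6) = 0
1859.4 T = 102901
T = 102901/1859.4 ≈ 55.34 °C

T_f ≈ 55.3 °C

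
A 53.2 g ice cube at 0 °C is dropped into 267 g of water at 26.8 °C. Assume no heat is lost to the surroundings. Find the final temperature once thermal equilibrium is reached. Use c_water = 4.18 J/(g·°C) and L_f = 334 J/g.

T_f ≈ 9.1 °C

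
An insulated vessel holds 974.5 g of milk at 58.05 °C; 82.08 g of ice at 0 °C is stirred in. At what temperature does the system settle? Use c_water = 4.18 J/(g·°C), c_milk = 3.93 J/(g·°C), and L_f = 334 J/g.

T_f ≈ 46.7 °C

Energy conservation, ΣQ = 0:
fusion: m_ice L_f = 82.08×334 = 27415; warm the meltwater: 343.09 T; milk: 3829.8(T − 58.05)
4172.9 T = 222319 − 27415 = 194904
T ≈ 46.71 °C. Since T > 0 °C, the all-ice-melts assumption holds.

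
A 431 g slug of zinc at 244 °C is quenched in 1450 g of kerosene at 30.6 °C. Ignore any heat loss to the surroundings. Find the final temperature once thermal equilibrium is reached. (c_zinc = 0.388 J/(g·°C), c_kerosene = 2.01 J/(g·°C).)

Conservation of energy gives ΣQ = 0:
431×0.388×(T − 244) + 1450×2.01×(T − 30.6) = 0
167.23(T − 244) + 2914.5(T − 30.6) = 0
(167.23 + 2914.5) T = 167.23×244 + 2914.5×30.6
T ≈ 42.18 °C

T_f ≈ 42.2 °C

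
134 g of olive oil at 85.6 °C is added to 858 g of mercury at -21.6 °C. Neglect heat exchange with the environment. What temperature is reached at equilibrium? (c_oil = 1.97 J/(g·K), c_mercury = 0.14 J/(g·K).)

Conservation of energy gives ΣQ = 0:
134×1.97×(T − 85.6) + 858×0.14×(T − (-21.6)) = 0
384.1 T = 20002
T = 20002 / 384.1 = 52.1 °C

T_f ≈ 52.1 °C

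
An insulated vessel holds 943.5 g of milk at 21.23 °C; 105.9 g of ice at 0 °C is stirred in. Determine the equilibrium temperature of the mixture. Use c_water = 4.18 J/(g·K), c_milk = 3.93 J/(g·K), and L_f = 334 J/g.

T_f ≈ 10.4 °C

Energy balance with sensible and latent terms:
latent heat to melt: 105.9·334 = 35371; warm the meltwater: 442.66 T; milk: 3708(T − 21.23)
4150.6 T = 78720 − 35371 = 43349
T ≈ 10.44 °C. Since T > 0 °C, the all-ice-melts assumption holds.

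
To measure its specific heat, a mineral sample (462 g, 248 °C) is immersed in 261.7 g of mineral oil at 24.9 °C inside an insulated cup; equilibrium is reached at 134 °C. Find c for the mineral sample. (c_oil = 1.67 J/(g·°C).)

Energy conservation, ΣQ = 0:
462·c·(134 − 248) + 261.7·1.67·(134 − 24.9) = 0
-52668 c = -47681
c = -47681/-52668 ≈ 0.9053 J/(g·°C)

c ≈ 0.905 J/(g·°C)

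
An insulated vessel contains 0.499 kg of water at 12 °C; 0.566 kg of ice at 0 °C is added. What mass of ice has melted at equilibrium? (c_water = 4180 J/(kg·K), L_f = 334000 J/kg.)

m_melted ≈ 0.0749 kg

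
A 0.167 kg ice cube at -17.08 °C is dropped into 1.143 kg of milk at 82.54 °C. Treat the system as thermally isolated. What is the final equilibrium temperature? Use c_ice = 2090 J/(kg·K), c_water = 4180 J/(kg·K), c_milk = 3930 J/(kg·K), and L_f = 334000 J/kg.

T_f ≈ 59.5 °C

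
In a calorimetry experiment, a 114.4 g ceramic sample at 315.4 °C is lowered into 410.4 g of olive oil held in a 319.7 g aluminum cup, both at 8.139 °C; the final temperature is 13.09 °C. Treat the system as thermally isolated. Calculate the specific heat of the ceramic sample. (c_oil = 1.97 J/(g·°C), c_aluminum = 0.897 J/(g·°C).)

c ≈ 0.157 J/(g·°C)

Heat gained plus heat lost sum to zero:
114.4×c×(13.09 − 315.4) + 410.4×1.97×(13.09 − 8.139) + 319.7×0.897×(13.09 − 8.139) = 0
-34584 c = -5422.6
c = -5422.6/-34584 ≈ 0.1568 J/(g·°C)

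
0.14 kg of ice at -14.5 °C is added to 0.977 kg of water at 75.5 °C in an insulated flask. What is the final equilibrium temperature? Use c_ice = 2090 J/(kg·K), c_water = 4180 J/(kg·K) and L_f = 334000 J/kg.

Energy conservation, ΣQ = 0:
ice -14.5→0 °C: 0.14×2090×14.5 = 4242.7; fusion: m_ice L_f = 0.14×334000 = 46760; meltwater 0→T: 0.14×4180×T = 585.2 T; water cools: 0.977×4180×(T − 75.5) = 4083.9(T − 75.5)
4669.1 T = 308331 − 51003 = 257329
T ≈ 55.11 °C — above 0 °C, consistent with complete melting.

T_f ≈ 55.1 °C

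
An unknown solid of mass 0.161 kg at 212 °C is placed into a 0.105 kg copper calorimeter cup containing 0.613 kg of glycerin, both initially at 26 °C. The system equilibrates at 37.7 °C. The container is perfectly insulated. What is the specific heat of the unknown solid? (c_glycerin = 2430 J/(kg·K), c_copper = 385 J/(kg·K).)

c ≈ 638 J/(kg·K)

Energy conservation, ΣQ = 0:
0.161×c×(37.7 − 212) + 0.613×2430×(37.7 − 26) + 0.105×385×(37.7 − 26) = 0
-28.06 c = -17901
c = -17901/-28.06 ≈ 637.9 J/(kg·K)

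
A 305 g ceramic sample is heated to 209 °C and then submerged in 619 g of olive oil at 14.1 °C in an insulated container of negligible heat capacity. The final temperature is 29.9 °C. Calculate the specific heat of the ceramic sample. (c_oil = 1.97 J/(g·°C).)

Heat lost by the ceramic sample = heat gained by the oil:
305×c×(209 − 29.9) = 619×1.97×(29.9 − 14.1)
54626 c = 19267  ⇒  c ≈ 0.3527 J/(g·°C)

c ≈ 0.353 J/(g·°C)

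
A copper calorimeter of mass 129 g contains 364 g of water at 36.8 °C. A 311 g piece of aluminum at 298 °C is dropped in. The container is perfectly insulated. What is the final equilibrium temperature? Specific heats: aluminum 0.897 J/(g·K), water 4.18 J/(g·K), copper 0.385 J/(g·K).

Heat gained plus heat lost sum to zero:
311·0.897·(T − 298) + 364·4.18·(T − 36.8) + 129·0.385·(T − 36.8) = 0
278.97(T − 298) + 1521.5(T − 36.8) + 49.66(T − 36.8) = 0
(278.97 + 1521.5 + 49.66) T = 278.97·298 + 1521.5·36.8 + 49.66·36.8
T = 140952/1850.2 ≈ 76.18 °C

T_f ≈ 76.2 °C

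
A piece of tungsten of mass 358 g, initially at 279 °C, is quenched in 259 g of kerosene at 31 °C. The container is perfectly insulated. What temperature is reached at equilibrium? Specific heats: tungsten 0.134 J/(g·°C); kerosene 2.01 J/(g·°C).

Set heat shed by the hot body equal to heat absorbed by the cold body:
358·0.134·(279 − T) = 259·2.01·(T − 31)
47.97(279 − T) = 520.59(T − 31)
568.56 T = 29522  ⇒  T ≈ 51.92 °C

T_f ≈ 51.9 °C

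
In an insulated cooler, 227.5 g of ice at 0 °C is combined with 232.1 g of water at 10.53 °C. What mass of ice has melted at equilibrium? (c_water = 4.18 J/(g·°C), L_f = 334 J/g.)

m_melted ≈ 30.6 g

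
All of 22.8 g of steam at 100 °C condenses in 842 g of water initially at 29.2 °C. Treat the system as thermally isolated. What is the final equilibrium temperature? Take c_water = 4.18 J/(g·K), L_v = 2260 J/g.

Energy balance with sensible and latent terms:
latent heat released on condensation: 22.8×2260 = 51528
  condensate cools 100→T: 22.8×4.18×(T − 100) = 95.3(T − 100)
  original water: 3519.6(T − 29.2)
3614.9 T = 51528 + 9530.4 + 102771 = 163830
T ≈ 45.32 °C, under the boiling point, so the assumption holds.

T_f ≈ 45.3 °C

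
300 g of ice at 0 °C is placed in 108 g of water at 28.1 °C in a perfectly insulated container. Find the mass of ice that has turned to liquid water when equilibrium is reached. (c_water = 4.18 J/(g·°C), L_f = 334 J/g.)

m_melted ≈ 38 g

Water can give up m c ΔT = 108×4.18×28.1 = 12685 J before reaching 0 °C.
Fully melting the ice requires m_ice L_f = 300×334 = 100200 J.
12685 J < 100200 J, so only part of the ice melts and the system sits at 0 °C.
m_melt = 12685 / L_f = 37.98 g.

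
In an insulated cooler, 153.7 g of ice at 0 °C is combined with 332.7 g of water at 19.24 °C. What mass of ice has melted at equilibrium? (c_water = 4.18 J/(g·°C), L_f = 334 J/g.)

m_melted ≈ 80.1 g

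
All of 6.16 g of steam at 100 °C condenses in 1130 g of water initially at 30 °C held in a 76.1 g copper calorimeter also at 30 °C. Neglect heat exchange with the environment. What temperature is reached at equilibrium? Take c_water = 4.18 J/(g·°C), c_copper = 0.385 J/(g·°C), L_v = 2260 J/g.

T_f ≈ 33.3 °C

Conservation of energy gives ΣQ = 0:
latent heat released on condensation: 6.16×2260 = 13922
  condensate cools 100→T: 6.16×4.18×(T − 100) = 25.75(T − 100)
  water warms: 1130×4.18×(T − 30) = 4723.4(T − 30)
  cup: 29.3(T − 30)
4778.4 T = 13922 + 2574.9 + 142581 = 159077
T ≈ 33.29 °C, under the boiling point, so the assumption holds.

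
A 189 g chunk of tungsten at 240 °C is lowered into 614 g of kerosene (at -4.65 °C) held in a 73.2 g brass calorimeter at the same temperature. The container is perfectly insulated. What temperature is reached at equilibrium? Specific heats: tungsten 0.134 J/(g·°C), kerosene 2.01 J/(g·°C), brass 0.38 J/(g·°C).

T_f ≈ 0.2 °C

Energy conservation, ΣQ = 0:
189·0.134·(T − 240) + 614·2.01·(T − (-4.65)) + 73.2·0.38·(T − (-4.65)) = 0
(25.33 + 1234.1 + 27.82) T = 25.33·240 + 1234.1·(-4.65) + 27.82·(-4.65)
T ≈ 0.16 °C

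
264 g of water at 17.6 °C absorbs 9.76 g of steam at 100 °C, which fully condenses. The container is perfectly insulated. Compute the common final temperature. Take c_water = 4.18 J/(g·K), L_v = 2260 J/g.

T_f ≈ 39.8 °C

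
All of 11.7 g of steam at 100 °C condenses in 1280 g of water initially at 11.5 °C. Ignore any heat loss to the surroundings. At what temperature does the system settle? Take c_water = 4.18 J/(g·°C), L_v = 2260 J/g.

Energy balance with sensible and latent terms:
condense steam: −11.7×2260 = −26442; condensed water 100 °C→T: 48.91(T − 100); water warms: 1280×4.18×(T − 11.5) = 5350.4(T − 11.5)
5399.3 T = 26442 + 4890.6 + 61530 = 92862
T ≈ 17.20 °C (< 100 °C, so full condensation is consistent).

T_f ≈ 17.2 °C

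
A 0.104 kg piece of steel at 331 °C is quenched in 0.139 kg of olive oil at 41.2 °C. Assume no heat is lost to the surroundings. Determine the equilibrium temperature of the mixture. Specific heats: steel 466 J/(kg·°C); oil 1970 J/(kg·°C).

T_f ≈ 84.8 °C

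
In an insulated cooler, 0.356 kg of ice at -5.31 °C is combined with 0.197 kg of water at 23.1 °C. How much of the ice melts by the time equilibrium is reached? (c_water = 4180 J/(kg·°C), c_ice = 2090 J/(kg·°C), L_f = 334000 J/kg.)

m_melted ≈ 0.0451 kg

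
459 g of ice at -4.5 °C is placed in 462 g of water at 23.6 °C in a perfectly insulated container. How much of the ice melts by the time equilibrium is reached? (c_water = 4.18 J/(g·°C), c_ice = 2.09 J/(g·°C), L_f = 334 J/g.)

m_melted ≈ 124 g

Water can give up m c ΔT = 462·4.18·23.6 = 45575 J before reaching 0 °C.
Warming the ice to 0 °C takes 459·2.09·4.5 = 4316.9 J, leaving 41258 J for melting.
To melt every bit of ice: 459·334 = 153306 J.
41258 J < 153306 J, so only part of the ice melts and the system sits at 0 °C.
m_melted·334 = 41258  ⇒  m_melted ≈ 123.5 g.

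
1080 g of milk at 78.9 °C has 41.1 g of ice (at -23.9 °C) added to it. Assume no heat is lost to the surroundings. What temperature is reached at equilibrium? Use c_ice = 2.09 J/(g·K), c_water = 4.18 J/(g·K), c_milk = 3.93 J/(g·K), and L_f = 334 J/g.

T_f ≈ 72.3 °C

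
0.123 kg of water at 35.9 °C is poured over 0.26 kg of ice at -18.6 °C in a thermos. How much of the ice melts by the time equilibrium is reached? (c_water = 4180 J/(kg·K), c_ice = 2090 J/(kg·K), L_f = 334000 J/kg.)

Cooling the water to 0 °C releases 0.123×4180×35.9 = 18458 J.
Warming the ice to 0 °C takes 0.26×2090×18.6 = 10107 J, leaving 8350.4 J for melting.
Melting all 0.26 kg of ice would need 0.26×334000 = 86840 J.
Since 8350.4 < 86840 J, not all the ice melts; equilibrium is at 0 °C.
m_melt = 8350.4 / L_f = 0.025 kg.

m_melted ≈ 0.025 kg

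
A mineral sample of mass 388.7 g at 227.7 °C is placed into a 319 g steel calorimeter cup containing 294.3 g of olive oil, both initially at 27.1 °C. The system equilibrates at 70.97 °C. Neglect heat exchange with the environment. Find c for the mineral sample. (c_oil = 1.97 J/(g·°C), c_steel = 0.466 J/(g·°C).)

c ≈ 0.525 J/(g·°C)

Energy conservation, ΣQ = 0:
388.7·c·(70.97 − 227.7) + 294.3·1.97·(70.97 − 27.1) + 319·0.466·(70.97 − 27.1) = 0
-60921 c = -31956
c = -31956/-60921 ≈ 0.5245 J/(g·°C)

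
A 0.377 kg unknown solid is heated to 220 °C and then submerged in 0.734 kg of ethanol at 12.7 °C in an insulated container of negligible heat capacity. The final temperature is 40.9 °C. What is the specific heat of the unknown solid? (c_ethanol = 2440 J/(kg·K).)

c ≈ 748 J/(kg·K)

Heat lost by the unknown solid = heat gained by the ethanol:
0.377·c·(220 − 40.9) = 0.734·2440·(40.9 − 12.7)
67.52 c = 50505  ⇒  c ≈ 748 J/(kg·K)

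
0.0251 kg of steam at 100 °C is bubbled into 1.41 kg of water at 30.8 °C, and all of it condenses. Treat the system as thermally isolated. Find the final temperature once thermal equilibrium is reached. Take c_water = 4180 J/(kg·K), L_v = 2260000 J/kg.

T_f ≈ 41.5 °C

Heat gained plus heat lost sum to zero:
condense steam: −0.0251·2260000 = −56726
  condensate cools 100→T: 0.0251·4180·(T − 100) = 104.92(T − 100)
  water warms: 1.41·4180·(T − 30.8) = 5893.8(T − 30.8)
5998.7 T = 56726 + 10492 + 181529 = 248747
T ≈ 41.47 °C (< 100 °C, so full condensation is consistent).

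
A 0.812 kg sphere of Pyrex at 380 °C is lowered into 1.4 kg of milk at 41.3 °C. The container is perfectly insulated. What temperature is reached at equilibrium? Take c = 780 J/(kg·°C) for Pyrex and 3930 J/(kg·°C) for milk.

Heat lost by the Pyrex equals heat gained by the milk:
0.812*780*(380 − T) = 1.4*3930*(T − 41.3)
633.36(380 − T) = 5502(T − 41.3)
6135.4 T = 467909  ⇒  T ≈ 76.26 °C

T_f ≈ 76.3 °C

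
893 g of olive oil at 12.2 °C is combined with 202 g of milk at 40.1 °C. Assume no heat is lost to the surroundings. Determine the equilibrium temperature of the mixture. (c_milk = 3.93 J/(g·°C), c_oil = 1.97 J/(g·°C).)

T_f ≈ 20.9 °C

Setting the total heat transfer to zero:
202·3.93·(T − 40.1) + 893·1.97·(T − 12.2) = 0
2553.1 T = 53296
T = 53296 / 2553.1 = 20.9 °C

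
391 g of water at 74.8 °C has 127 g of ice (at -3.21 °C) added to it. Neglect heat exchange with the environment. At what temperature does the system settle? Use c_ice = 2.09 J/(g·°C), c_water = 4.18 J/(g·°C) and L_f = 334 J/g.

Taking heat into each body as positive, Σ m c ΔT = 0:
ice -3.21→0 °C: 127·2.09·3.21 = 852.03; melt ice: 127·334 = 42418; meltwater 0→T: 127·4.18·T = 530.86 T; water cools: 391·4.18·(T − 74.8) = 1634.4(T − 74.8)
2165.2 T = 122252 − 43270 = 78982
T ≈ 36.48 °C (positive, so assuming full melt was valid).

T_f ≈ 36.5 °C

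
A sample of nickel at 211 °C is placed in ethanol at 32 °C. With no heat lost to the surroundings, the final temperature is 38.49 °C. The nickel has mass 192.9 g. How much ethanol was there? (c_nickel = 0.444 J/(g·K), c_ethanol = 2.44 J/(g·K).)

Heat lost by the nickel = heat gained by the ethanol:
192.9×0.444×(211 − 38.49) = m×2.44×(38.49 − 32)
15.84 m = 14775  ⇒  m ≈ 933 g

m ≈ 933 g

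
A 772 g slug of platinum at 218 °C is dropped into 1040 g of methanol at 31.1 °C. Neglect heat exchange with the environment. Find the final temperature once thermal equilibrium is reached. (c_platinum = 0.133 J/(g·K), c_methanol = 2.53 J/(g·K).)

T_f ≈ 38.1 °C

Let T be the final temperature. ΣQ_i = 0:
772*0.133*(T − 218) + 1040*2.53*(T − 31.1) = 0
102.68(T − 218) + 2631.2(T − 31.1) = 0
(102.68 + 2631.2) T = 102.68*218 + 2631.2*31.1
T = 104214/2733.9 ≈ 38.12 °C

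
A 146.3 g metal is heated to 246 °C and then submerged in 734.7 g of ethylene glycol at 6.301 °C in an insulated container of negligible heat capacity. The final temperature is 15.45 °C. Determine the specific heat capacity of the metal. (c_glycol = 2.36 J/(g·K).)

c ≈ 0.47 J/(g·K)

Heat lost by the metal = heat gained by the glycol:
146.3×c×(246 − 15.45) = 734.7×2.36×(15.45 − 6.301)
33729 c = 15863  ⇒  c ≈ 0.4703 J/(g·K)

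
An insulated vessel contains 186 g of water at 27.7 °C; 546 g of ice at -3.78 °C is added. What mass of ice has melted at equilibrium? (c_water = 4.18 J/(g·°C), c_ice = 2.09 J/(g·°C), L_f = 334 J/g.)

m_melted ≈ 51.6 g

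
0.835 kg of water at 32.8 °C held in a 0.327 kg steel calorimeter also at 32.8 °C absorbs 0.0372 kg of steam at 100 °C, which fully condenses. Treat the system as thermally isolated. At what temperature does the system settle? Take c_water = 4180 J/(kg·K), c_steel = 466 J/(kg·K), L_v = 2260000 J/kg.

T_f ≈ 57.7 °C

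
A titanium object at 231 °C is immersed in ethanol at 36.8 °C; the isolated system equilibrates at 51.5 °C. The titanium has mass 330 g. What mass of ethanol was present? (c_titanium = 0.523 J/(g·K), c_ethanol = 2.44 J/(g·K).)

m ≈ 864 g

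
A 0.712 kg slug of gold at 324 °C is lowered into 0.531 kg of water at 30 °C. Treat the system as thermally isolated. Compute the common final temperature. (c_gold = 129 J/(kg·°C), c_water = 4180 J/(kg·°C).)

With ΣQ=0 the equilibrium temperature is the m·c-weighted mean:
T_f = (91.85*324 + 2219.6*30) / (91.85 + 2219.6)
    = 96346 / 2311.4 ≈ 41.68 °C

T_f ≈ 41.7 °C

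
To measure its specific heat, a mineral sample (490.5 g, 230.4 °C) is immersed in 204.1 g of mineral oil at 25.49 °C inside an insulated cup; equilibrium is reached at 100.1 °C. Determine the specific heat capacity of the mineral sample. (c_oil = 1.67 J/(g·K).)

c ≈ 0.398 J/(g·K)

Setting the total heat transfer to zero:
490.5×c×(100.1 − 230.4) + 204.1×1.67×(100.1 − 25.49) = 0
-63912 c = -25431
c = -25431/-63912 ≈ 0.3979 J/(g·K)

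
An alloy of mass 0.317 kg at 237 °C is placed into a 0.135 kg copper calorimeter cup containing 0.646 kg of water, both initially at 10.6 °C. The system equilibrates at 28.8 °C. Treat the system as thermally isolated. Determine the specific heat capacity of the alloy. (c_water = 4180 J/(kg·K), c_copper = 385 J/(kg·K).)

c ≈ 759 J/(kg·K)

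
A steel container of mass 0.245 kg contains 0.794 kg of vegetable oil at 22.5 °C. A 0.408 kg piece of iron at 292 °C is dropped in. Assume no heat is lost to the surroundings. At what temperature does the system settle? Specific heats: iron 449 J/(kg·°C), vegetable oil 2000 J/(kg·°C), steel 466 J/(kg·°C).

T_f ≈ 48.7 °C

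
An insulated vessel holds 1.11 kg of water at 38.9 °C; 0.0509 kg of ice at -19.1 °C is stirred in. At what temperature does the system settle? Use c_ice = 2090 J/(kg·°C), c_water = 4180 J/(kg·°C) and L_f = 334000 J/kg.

Heat gained plus heat lost sum to zero:
warm ice to 0 °C: 0.0509·2090·(0 − (-19.1)) = 2031.9
  melt ice: 0.0509·334000 = 17001
  warm the meltwater: 212.76 T
  water cools: 1.11·4180·(T − 38.9) = 4639.8(T − 38.9)
4852.6 T = 180488 − 19032 = 161456
T ≈ 33.27 °C (positive, so assuming full melt was valid).

T_f ≈ 33.3 °C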